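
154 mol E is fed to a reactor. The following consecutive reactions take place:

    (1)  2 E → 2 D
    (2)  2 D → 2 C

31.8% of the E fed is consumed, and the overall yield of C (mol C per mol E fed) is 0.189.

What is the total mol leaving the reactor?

154 mol

Conversion of E: E consumed = 2ξ₁ = 0.318 × 154 → ξ₁ = 24.49 mol.
Yield of C: 2ξ₂ / 154 = 0.189 → ξ₂ = 14.55 mol.
Outlet amounts (n = n₀ + Σ ν·ξ):
  E: 154 − 2(24.49) = 105
  D: 0 + 2(24.49) − 2(14.55) = 19.87
  C: 0 + 2(14.55) = 29.11
Total out = 105 + 19.87 + 29.11 = 154 mol.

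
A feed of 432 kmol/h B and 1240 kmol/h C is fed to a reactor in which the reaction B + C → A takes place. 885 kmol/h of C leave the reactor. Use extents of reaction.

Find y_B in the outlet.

0.0585

For C: n = n₀ − 1ξ → 885 = 1240 − 1ξ, giving ξ = 355 kmol/h.
Outlet amounts (n = n₀ + ν ξ):
  B: 432 − 1(355) = 77
  C: 1240 − 1(355) = 885
  A: 0 + 1(355) = 355
Total out = 1317 kmol/h; y_B = 77 / 1317 = 0.05847.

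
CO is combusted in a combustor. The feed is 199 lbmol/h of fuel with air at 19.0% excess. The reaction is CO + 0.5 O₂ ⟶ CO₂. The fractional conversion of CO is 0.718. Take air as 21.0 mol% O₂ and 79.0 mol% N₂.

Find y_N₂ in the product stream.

Stoichiometric O₂ = 0.5 × 199 = 99.5 lbmol/h; O₂ fed = 99.5 × 1.190 = 118.4 lbmol/h.
N₂ fed = 118.4 × 79/21 = 445.4 lbmol/h.
Fuel reacted = 0.718 × 199 → ξ = 142.9 lbmol/h.
Outlet (n = n₀ + ν ξ):
  CO: 199 − 1(142.9) = 56.12
  O₂: 118.4 − 0.5(142.9) = 46.96
  N₂: 445.4 (inert)
  CO₂: 0 + 1(142.9) = 142.9
Total out = 691.4 lbmol/h; y_N₂ = 445.4 / 691.4 = 0.6442.

0.644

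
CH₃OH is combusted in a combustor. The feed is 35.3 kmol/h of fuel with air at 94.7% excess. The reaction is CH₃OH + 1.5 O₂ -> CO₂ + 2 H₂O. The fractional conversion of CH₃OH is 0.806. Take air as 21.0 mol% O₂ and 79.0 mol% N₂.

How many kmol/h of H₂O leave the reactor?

56.9 kmol/h

Stoichiometric O₂ = 1.5 × 35.3 = 52.95 kmol/h; O₂ fed = 52.95 × 1.947 = 103.1 kmol/h.
N₂ fed = 103.1 × 79/21 = 387.8 kmol/h.
Fuel reacted = 0.806 × 35.3 → ξ = 28.45 kmol/h.
Outlet (n = n₀ + ν ξ):
  CH₃OH: 35.3 − 1(28.45) = 6.848
  O₂: 103.1 − 1.5(28.45) = 60.42
  N₂: 387.8 (inert)
  CO₂: 0 + 1(28.45) = 28.45
  H₂O: 0 + 2(28.45) = 56.9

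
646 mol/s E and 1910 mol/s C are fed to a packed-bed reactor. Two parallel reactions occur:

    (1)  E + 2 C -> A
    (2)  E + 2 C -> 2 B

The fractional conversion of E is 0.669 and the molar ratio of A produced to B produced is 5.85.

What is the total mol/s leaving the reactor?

1730 mol/s

Conversion of E: E consumed = 0.669 × 646 = 432.2 mol/s = 1ξ₁ + 1ξ₂.
Selectivity: 1ξ₁ / (2ξ₂) = 5.85 → ξ₁ = 11.7 ξ₂.
Substitute: (1·11.7 + 1) ξ₂ = 432.2 → ξ₂ = 34.03 mol/s, ξ₁ = 398.1 mol/s.
Outlet amounts (n = n₀ + Σ ν·ξ):
  E: 646 − 1(398.1) − 1(34.03) = 213.8
  C: 1910 − 2(398.1) − 2(34.03) = 1046
  A: 0 + 1(398.1) = 398.1
  B: 0 + 2(34.03) = 68.06
Total out = 213.8 + 1046 + 398.1 + 68.06 = 1726 mol/s.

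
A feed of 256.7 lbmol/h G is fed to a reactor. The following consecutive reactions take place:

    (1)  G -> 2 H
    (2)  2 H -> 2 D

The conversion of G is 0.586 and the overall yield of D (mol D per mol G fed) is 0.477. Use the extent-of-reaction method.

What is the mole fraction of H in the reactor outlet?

Conversion of G: G consumed = 1ξ₁ = 0.586 × 256.7 → ξ₁ = 150.4 lbmol/h.
Yield of D: 2ξ₂ / 256.7 = 0.477 → ξ₂ = 61.22 lbmol/h.
Outlet amounts (n = n₀ + Σ ν·ξ):
  G: 256.7 − 1(150.4) = 106.3
  H: 0 + 2(150.4) − 2(61.22) = 178.4
  D: 0 + 2(61.22) = 122.4
Total out = 407.1 lbmol/h; y_H = 178.4 / 407.1 = 0.4382.

0.438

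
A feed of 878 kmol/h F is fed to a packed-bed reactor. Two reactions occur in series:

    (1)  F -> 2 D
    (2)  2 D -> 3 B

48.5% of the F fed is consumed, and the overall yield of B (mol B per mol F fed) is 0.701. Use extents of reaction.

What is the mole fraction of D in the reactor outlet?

0.292

Conversion of F: F consumed = 1ξ₁ = 0.485 × 878 → ξ₁ = 425.8 kmol/h.
Yield of B: 3ξ₂ / 878 = 0.701 → ξ₂ = 205.2 kmol/h.
Outlet amounts (n = n₀ + Σ ν·ξ):
  F: 878 − 1(425.8) = 452.2
  D: 0 + 2(425.8) − 2(205.2) = 441.3
  B: 0 + 3(205.2) = 615.5
Total out = 1509 kmol/h; y_D = 441.3 / 1509 = 0.2925.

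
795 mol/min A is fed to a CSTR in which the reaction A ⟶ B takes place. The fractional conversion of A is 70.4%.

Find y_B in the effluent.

0.704

A reacted = 0.704 × 795 = 559.7 mol/min; ν_A = −1, so ξ = 559.7/1 = 559.7 mol/min.
Outlet amounts (n = n₀ + ν ξ):
  A: 795 − 1(559.7) = 235.3
  B: 0 + 1(559.7) = 559.7
Total out = 795 mol/min; y_B = 559.7 / 795 = 0.704.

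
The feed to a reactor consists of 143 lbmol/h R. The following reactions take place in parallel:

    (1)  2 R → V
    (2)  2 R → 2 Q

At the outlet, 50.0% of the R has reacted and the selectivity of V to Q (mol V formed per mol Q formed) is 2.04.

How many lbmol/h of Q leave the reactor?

14.1 lbmol/h

Conversion of R: R consumed = 0.5 × 143 = 71.5 lbmol/h = 2ξ₁ + 2ξ₂.
Selectivity: 1ξ₁ / (2ξ₂) = 2.04 → ξ₁ = 4.08 ξ₂.
Substitute: (2·4.08 + 2) ξ₂ = 71.5 → ξ₂ = 7.037 lbmol/h, ξ₁ = 28.71 lbmol/h.
Outlet amounts (n = n₀ + Σ ν·ξ):
  R: 143 − 2(28.71) − 2(7.037) = 71.5
  V: 0 + 1(28.71) = 28.71
  Q: 0 + 2(7.037) = 14.07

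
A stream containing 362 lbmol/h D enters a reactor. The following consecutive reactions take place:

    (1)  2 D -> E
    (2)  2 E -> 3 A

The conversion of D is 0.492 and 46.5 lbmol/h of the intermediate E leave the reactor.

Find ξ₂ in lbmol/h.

ξ₂ = 21.3 lbmol/h

Conversion of D: D consumed = 2ξ₁ = 0.492 × 362 → ξ₁ = 89.05 lbmol/h.
E balance: n_E = 0 + 1ξ₁ − 2ξ₂ = 46.5 → ξ₂ = (1·89.05 − 46.5)/2 = 21.28 lbmol/h.
Outlet amounts (n = n₀ + Σ ν·ξ):
  D: 362 − 2(89.05) = 183.9
  E: 0 + 1(89.05) − 2(21.28) = 46.5
  A: 0 + 3(21.28) = 63.83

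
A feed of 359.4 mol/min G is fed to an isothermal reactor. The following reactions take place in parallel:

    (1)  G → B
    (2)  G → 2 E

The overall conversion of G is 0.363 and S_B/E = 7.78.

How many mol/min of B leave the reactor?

Conversion of G: G consumed = 0.363 × 359.4 = 130.5 mol/min = 1ξ₁ + 1ξ₂.
Selectivity: 1ξ₁ / (2ξ₂) = 7.78 → ξ₁ = 15.56 ξ₂.
Substitute: (1·15.56 + 1) ξ₂ = 130.5 → ξ₂ = 7.878 mol/min, ξ₁ = 122.6 mol/min.
Outlet amounts (n = n₀ + Σ ν·ξ):
  G: 359.4 − 1(122.6) − 1(7.878) = 228.9
  B: 0 + 1(122.6) = 122.6
  E: 0 + 2(7.878) = 15.76

123 mol/min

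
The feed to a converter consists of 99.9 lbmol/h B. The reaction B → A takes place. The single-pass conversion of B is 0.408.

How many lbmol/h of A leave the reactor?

B reacted = 0.408 × 99.9 = 40.76 lbmol/h; ν_B = −1, so ξ = 40.76/1 = 40.76 lbmol/h.
Outlet amounts (n = n₀ + ν ξ):
  B: 99.9 − 1(40.76) = 59.14
  A: 0 + 1(40.76) = 40.76

40.8 lbmol/h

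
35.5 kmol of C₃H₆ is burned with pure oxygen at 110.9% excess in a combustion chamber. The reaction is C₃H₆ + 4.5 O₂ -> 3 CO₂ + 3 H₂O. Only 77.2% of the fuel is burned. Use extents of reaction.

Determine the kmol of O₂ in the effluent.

Stoichiometric O₂ = 4.5 × 35.5 = 159.8 kmol; O₂ fed = 159.8 × 2.109 = 336.9 kmol.
Fuel reacted = 0.772 × 35.5 → ξ = 27.41 kmol.
Outlet (n = n₀ + ν ξ):
  C₃H₆: 35.5 − 1(27.41) = 8.094
  O₂: 336.9 − 4.5(27.41) = 213.6
  CO₂: 0 + 3(27.41) = 82.22
  H₂O: 0 + 3(27.41) = 82.22

214 kmol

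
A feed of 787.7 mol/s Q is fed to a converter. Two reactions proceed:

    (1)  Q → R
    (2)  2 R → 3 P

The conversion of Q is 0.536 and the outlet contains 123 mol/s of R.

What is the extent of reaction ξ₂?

ξ₂ = 150 mol/s

Conversion of Q: Q consumed = 1ξ₁ = 0.536 × 787.7 → ξ₁ = 422.2 mol/s.
R balance: n_R = 0 + 1ξ₁ − 2ξ₂ = 123 → ξ₂ = (1·422.2 − 123)/2 = 149.6 mol/s.
Outlet amounts (n = n₀ + Σ ν·ξ):
  Q: 787.7 − 1(422.2) = 365.5
  R: 0 + 1(422.2) − 2(149.6) = 123
  P: 0 + 3(149.6) = 448.8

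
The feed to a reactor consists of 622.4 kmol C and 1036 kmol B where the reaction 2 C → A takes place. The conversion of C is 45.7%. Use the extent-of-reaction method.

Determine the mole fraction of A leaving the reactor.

0.0938

C reacted = 0.457 × 622.4 = 284.4 kmol; ν_C = −2, so ξ = 284.4/2 = 142.2 kmol.
Outlet amounts (n = n₀ + ν ξ):
  C: 622.4 − 2(142.2) = 338
  A: 0 + 1(142.2) = 142.2
  B: 1036 (inert)
Total out = 1516 kmol; y_A = 142.2 / 1516 = 0.0938.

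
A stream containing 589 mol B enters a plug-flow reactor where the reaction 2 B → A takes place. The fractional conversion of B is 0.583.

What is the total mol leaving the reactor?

417 mol

B reacted = 0.583 × 589 = 343.4 mol; ν_B = −2, so ξ = 343.4/2 = 171.7 mol.
Outlet amounts (n = n₀ + ν ξ):
  B: 589 − 2(171.7) = 245.6
  A: 0 + 1(171.7) = 171.7
Total out = 245.6 + 171.7 = 417.3 mol.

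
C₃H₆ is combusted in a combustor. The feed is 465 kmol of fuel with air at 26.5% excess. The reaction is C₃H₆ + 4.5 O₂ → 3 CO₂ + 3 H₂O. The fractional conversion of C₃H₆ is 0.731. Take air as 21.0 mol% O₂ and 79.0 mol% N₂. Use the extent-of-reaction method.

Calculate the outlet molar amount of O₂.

Stoichiometric O₂ = 4.5 × 465 = 2092 kmol; O₂ fed = 2092 × 1.265 = 2647 kmol.
N₂ fed = 2647 × 79/21 = 9958 kmol.
Fuel reacted = 0.731 × 465 → ξ = 339.9 kmol.
Outlet (n = n₀ + ν ξ):
  C₃H₆: 465 − 1(339.9) = 125.1
  O₂: 2647 − 4.5(339.9) = 1117
  N₂: 9958 (inert)
  CO₂: 0 + 3(339.9) = 1020
  H₂O: 0 + 3(339.9) = 1020

1120 kmol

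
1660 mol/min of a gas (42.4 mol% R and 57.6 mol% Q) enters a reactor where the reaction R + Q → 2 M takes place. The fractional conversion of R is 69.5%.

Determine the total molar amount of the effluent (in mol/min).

R reacted = 0.695 × 703.8 = 489.2 mol/min; ν_R = −1, so ξ = 489.2/1 = 489.2 mol/min.
Outlet amounts (n = n₀ + ν ξ):
  R: 703.8 − 1(489.2) = 214.7
  Q: 956.2 − 1(489.2) = 467
  M: 0 + 2(489.2) = 978.3
Total out = 214.7 + 467 + 978.3 = 1660 mol/min.

1660 mol/min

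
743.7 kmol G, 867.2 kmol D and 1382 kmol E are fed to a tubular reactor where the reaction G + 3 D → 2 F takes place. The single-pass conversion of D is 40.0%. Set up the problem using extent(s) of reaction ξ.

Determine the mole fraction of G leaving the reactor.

D reacted = 0.4 × 867.2 = 346.9 kmol; ν_D = −3, so ξ = 346.9/3 = 115.6 kmol.
Outlet amounts (n = n₀ + ν ξ):
  G: 743.7 − 1(115.6) = 628.1
  D: 867.2 − 3(115.6) = 520.3
  F: 0 + 2(115.6) = 231.3
  E: 1382 (inert)
Total out = 2762 kmol; y_G = 628.1 / 2762 = 0.2274.

0.227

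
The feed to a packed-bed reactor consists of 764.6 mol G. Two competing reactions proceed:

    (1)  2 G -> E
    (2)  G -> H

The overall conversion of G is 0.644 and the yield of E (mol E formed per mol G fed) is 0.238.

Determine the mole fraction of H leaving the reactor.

0.22

Yield of E: 1ξ₁ / 764.6 = 0.238 → ξ₁ = 182 mol.
Conversion of G: 2ξ₁ + 1ξ₂ = 0.644 × 764.6 = 492.4 → ξ₂ = 128.5 mol.
Outlet amounts (n = n₀ + Σ ν·ξ):
  G: 764.6 − 2(182) − 1(128.5) = 272.2
  E: 0 + 1(182) = 182
  H: 0 + 1(128.5) = 128.5
Total out = 582.6 mol; y_H = 128.5 / 582.6 = 0.2205.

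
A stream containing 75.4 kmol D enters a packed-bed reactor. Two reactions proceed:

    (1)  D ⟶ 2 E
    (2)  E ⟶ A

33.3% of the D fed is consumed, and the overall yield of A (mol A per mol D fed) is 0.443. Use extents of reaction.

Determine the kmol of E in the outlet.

16.8 kmol

Conversion of D: D consumed = 1ξ₁ = 0.333 × 75.4 → ξ₁ = 25.11 kmol.
Yield of A: 1ξ₂ / 75.4 = 0.443 → ξ₂ = 33.4 kmol.
Outlet amounts (n = n₀ + Σ ν·ξ):
  D: 75.4 − 1(25.11) = 50.29
  E: 0 + 2(25.11) − 1(33.4) = 16.81
  A: 0 + 1(33.4) = 33.4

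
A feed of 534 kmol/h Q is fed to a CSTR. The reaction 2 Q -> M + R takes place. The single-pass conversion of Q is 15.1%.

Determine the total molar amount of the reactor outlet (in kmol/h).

534 kmol/h

Q reacted = 0.151 × 534 = 80.63 kmol/h; ν_Q = −2, so ξ = 80.63/2 = 40.32 kmol/h.
Outlet amounts (n = n₀ + ν ξ):
  Q: 534 − 2(40.32) = 453.4
  M: 0 + 1(40.32) = 40.32
  R: 0 + 1(40.32) = 40.32
Total out = 453.4 + 40.32 + 40.32 = 534 kmol/h.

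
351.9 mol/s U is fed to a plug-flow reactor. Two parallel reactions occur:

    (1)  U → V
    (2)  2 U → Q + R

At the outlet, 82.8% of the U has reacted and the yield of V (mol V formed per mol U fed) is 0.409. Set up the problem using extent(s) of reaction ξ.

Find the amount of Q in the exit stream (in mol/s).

73.7 mol/s

Yield of V: 1ξ₁ / 351.9 = 0.409 → ξ₁ = 143.9 mol/s.
Conversion of U: 1ξ₁ + 2ξ₂ = 0.828 × 351.9 = 291.4 → ξ₂ = 73.72 mol/s.
Outlet amounts (n = n₀ + Σ ν·ξ):
  U: 351.9 − 1(143.9) − 2(73.72) = 60.53
  V: 0 + 1(143.9) = 143.9
  Q: 0 + 1(73.72) = 73.72
  R: 0 + 1(73.72) = 73.72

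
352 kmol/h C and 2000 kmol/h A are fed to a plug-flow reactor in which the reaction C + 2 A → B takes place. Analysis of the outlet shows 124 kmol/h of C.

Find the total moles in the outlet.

1900 kmol/h

For C: n = n₀ − 1ξ → 124 = 352 − 1ξ, giving ξ = 228 kmol/h.
Outlet amounts (n = n₀ + ν ξ):
  C: 352 − 1(228) = 124
  A: 2000 − 2(228) = 1544
  B: 0 + 1(228) = 228
Total out = 124 + 1544 + 228 = 1896 kmol/h.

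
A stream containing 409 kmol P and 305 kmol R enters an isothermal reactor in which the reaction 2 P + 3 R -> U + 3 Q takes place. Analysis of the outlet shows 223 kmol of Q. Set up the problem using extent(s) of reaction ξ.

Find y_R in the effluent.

For Q: n = n₀ + 3ξ → 223 = 0 + 3ξ, giving ξ = 74.33 kmol.
Outlet amounts (n = n₀ + ν ξ):
  P: 409 − 2(74.33) = 260.3
  R: 305 − 3(74.33) = 82
  U: 0 + 1(74.33) = 74.33
  Q: 0 + 3(74.33) = 223
Total out = 639.7 kmol; y_R = 82 / 639.7 = 0.1282.

0.128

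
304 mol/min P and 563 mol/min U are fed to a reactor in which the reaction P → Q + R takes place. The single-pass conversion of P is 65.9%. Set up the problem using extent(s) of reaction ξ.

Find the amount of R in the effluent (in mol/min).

200 mol/min

P reacted = 0.659 × 304 = 200.3 mol/min; ν_P = −1, so ξ = 200.3/1 = 200.3 mol/min.
Outlet amounts (n = n₀ + ν ξ):
  P: 304 − 1(200.3) = 103.7
  Q: 0 + 1(200.3) = 200.3
  R: 0 + 1(200.3) = 200.3
  U: 563 (inert)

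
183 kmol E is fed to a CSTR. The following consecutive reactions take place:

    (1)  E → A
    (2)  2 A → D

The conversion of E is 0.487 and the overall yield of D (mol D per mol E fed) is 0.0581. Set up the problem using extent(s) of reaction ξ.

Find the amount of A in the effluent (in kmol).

Conversion of E: E consumed = 1ξ₁ = 0.487 × 183 → ξ₁ = 89.12 kmol.
Yield of D: 1ξ₂ / 183 = 0.0581 → ξ₂ = 10.63 kmol.
Outlet amounts (n = n₀ + Σ ν·ξ):
  E: 183 − 1(89.12) = 93.88
  A: 0 + 1(89.12) − 2(10.63) = 67.86
  D: 0 + 1(10.63) = 10.63

67.9 kmol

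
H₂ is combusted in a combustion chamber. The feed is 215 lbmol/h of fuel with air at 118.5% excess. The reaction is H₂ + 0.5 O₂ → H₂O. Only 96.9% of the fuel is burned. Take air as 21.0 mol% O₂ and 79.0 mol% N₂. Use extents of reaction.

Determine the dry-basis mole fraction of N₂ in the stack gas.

0.865

Stoichiometric O₂ = 0.5 × 215 = 107.5 lbmol/h; O₂ fed = 107.5 × 2.185 = 234.9 lbmol/h.
N₂ fed = 234.9 × 79/21 = 883.6 lbmol/h.
Fuel reacted = 0.969 × 215 → ξ = 208.3 lbmol/h.
Outlet (n = n₀ + ν ξ):
  H₂: 215 − 1(208.3) = 6.665
  O₂: 234.9 − 0.5(208.3) = 130.7
  N₂: 883.6 (inert)
  H₂O: 0 + 1(208.3) = 208.3
Dry total = 1021 lbmol/h; y_N₂ (dry) = 883.6 / 1021 = 0.8654.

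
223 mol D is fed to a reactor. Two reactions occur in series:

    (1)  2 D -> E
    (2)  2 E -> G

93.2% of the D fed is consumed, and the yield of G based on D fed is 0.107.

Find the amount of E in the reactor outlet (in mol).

56.2 mol

Conversion of D: D consumed = 2ξ₁ = 0.932 × 223 → ξ₁ = 103.9 mol.
Yield of G: 1ξ₂ / 223 = 0.107 → ξ₂ = 23.86 mol.
Outlet amounts (n = n₀ + Σ ν·ξ):
  D: 223 − 2(103.9) = 15.16
  E: 0 + 1(103.9) − 2(23.86) = 56.2
  G: 0 + 1(23.86) = 23.86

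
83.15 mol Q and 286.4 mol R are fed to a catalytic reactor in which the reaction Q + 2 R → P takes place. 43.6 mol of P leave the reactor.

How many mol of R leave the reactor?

For P: n = n₀ + 1ξ → 43.6 = 0 + 1ξ, giving ξ = 43.6 mol.
Outlet amounts (n = n₀ + ν ξ):
  Q: 83.15 − 1(43.6) = 39.55
  R: 286.4 − 2(43.6) = 199.2
  P: 0 + 1(43.6) = 43.6

199 mol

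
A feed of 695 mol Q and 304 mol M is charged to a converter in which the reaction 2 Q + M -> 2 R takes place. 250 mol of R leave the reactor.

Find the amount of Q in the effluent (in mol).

For R: n = n₀ + 2ξ → 250 = 0 + 2ξ, giving ξ = 125 mol.
Outlet amounts (n = n₀ + ν ξ):
  Q: 695 − 2(125) = 445
  M: 304 − 1(125) = 179
  R: 0 + 2(125) = 250

445 mol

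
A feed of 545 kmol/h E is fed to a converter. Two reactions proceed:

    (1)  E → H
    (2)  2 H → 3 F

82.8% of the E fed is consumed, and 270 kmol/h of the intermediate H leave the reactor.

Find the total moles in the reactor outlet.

636 kmol/h

Conversion of E: E consumed = 1ξ₁ = 0.828 × 545 → ξ₁ = 451.3 kmol/h.
H balance: n_H = 0 + 1ξ₁ − 2ξ₂ = 270 → ξ₂ = (1·451.3 − 270)/2 = 90.63 kmol/h.
Outlet amounts (n = n₀ + Σ ν·ξ):
  E: 545 − 1(451.3) = 93.74
  H: 0 + 1(451.3) − 2(90.63) = 270
  F: 0 + 3(90.63) = 271.9
Total out = 93.74 + 270 + 271.9 = 635.6 kmol/h.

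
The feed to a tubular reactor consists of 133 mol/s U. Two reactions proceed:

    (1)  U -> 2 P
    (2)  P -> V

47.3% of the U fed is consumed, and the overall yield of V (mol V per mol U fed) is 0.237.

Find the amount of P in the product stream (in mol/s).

94.3 mol/s

Conversion of U: U consumed = 1ξ₁ = 0.473 × 133 → ξ₁ = 62.91 mol/s.
Yield of V: 1ξ₂ / 133 = 0.237 → ξ₂ = 31.52 mol/s.
Outlet amounts (n = n₀ + Σ ν·ξ):
  U: 133 − 1(62.91) = 70.09
  P: 0 + 2(62.91) − 1(31.52) = 94.3
  V: 0 + 1(31.52) = 31.52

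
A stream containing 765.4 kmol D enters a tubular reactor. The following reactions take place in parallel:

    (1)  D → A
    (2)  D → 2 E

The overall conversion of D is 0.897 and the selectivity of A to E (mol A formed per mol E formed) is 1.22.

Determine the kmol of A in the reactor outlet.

487 kmol

Conversion of D: D consumed = 0.897 × 765.4 = 686.6 kmol = 1ξ₁ + 1ξ₂.
Selectivity: 1ξ₁ / (2ξ₂) = 1.22 → ξ₁ = 2.44 ξ₂.
Substitute: (1·2.44 + 1) ξ₂ = 686.6 → ξ₂ = 199.6 kmol, ξ₁ = 487 kmol.
Outlet amounts (n = n₀ + Σ ν·ξ):
  D: 765.4 − 1(487) − 1(199.6) = 78.84
  A: 0 + 1(487) = 487
  E: 0 + 2(199.6) = 399.2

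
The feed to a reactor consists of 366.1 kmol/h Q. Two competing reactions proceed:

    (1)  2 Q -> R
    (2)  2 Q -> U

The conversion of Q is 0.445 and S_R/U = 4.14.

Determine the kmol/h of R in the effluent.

Conversion of Q: Q consumed = 0.445 × 366.1 = 162.9 kmol/h = 2ξ₁ + 2ξ₂.
Selectivity: 1ξ₁ / (1ξ₂) = 4.14 → ξ₁ = 4.14 ξ₂.
Substitute: (2·4.14 + 2) ξ₂ = 162.9 → ξ₂ = 15.85 kmol/h, ξ₁ = 65.61 kmol/h.
Outlet amounts (n = n₀ + Σ ν·ξ):
  Q: 366.1 − 2(65.61) − 2(15.85) = 203.2
  R: 0 + 1(65.61) = 65.61
  U: 0 + 1(15.85) = 15.85

65.6 kmol/h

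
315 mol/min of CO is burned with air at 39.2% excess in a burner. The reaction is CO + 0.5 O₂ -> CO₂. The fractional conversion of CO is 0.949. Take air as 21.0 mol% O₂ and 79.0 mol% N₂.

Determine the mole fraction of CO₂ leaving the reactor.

Stoichiometric O₂ = 0.5 × 315 = 157.5 mol/min; O₂ fed = 157.5 × 1.392 = 219.2 mol/min.
N₂ fed = 219.2 × 79/21 = 824.8 mol/min.
Fuel reacted = 0.949 × 315 → ξ = 298.9 mol/min.
Outlet (n = n₀ + ν ξ):
  CO: 315 − 1(298.9) = 16.06
  O₂: 219.2 − 0.5(298.9) = 69.77
  N₂: 824.8 (inert)
  CO₂: 0 + 1(298.9) = 298.9
Total out = 1210 mol/min; y_CO₂ = 298.9 / 1210 = 0.2471.

0.247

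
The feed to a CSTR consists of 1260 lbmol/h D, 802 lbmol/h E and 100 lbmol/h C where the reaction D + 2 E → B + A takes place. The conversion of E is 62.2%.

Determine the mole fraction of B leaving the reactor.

E reacted = 0.622 × 802 = 498.8 lbmol/h; ν_E = −2, so ξ = 498.8/2 = 249.4 lbmol/h.
Outlet amounts (n = n₀ + ν ξ):
  D: 1260 − 1(249.4) = 1011
  E: 802 − 2(249.4) = 303.2
  B: 0 + 1(249.4) = 249.4
  A: 0 + 1(249.4) = 249.4
  C: 100 (inert)
Total out = 1913 lbmol/h; y_B = 249.4 / 1913 = 0.1304.

0.13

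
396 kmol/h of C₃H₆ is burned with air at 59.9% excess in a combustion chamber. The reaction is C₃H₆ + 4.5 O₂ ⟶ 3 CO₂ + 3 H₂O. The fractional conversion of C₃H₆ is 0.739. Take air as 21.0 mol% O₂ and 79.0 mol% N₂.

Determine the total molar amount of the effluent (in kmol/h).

Stoichiometric O₂ = 4.5 × 396 = 1782 kmol/h; O₂ fed = 1782 × 1.599 = 2849 kmol/h.
N₂ fed = 2849 × 79/21 = 10720 kmol/h.
Fuel reacted = 0.739 × 396 → ξ = 292.6 kmol/h.
Outlet (n = n₀ + ν ξ):
  C₃H₆: 396 − 1(292.6) = 103.4
  O₂: 2849 − 4.5(292.6) = 1533
  N₂: 10720 (inert)
  CO₂: 0 + 3(292.6) = 877.9
  H₂O: 0 + 3(292.6) = 877.9
Total out = 103.4 + 1533 + 10720 + 877.9 + 877.9 = 14110 kmol/h.

14100 kmol/h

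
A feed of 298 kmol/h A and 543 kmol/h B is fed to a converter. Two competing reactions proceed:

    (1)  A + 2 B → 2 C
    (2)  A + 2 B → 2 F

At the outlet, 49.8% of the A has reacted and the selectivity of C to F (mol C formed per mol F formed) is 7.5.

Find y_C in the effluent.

0.378

Conversion of A: A consumed = 0.498 × 298 = 148.4 kmol/h = 1ξ₁ + 1ξ₂.
Selectivity: 2ξ₁ / (2ξ₂) = 7.5 → ξ₁ = 7.5 ξ₂.
Substitute: (1·7.5 + 1) ξ₂ = 148.4 → ξ₂ = 17.46 kmol/h, ξ₁ = 130.9 kmol/h.
Outlet amounts (n = n₀ + Σ ν·ξ):
  A: 298 − 1(130.9) − 1(17.46) = 149.6
  B: 543 − 2(130.9) − 2(17.46) = 246.2
  C: 0 + 2(130.9) = 261.9
  F: 0 + 2(17.46) = 34.92
Total out = 692.6 kmol/h; y_C = 261.9 / 692.6 = 0.3781.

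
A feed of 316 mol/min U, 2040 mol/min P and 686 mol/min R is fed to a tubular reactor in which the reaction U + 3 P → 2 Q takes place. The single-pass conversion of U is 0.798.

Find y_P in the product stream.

0.506

U reacted = 0.798 × 316 = 252.2 mol/min; ν_U = −1, so ξ = 252.2/1 = 252.2 mol/min.
Outlet amounts (n = n₀ + ν ξ):
  U: 316 − 1(252.2) = 63.83
  P: 2040 − 3(252.2) = 1283
  Q: 0 + 2(252.2) = 504.3
  R: 686 (inert)
Total out = 2538 mol/min; y_P = 1283 / 2538 = 0.5058.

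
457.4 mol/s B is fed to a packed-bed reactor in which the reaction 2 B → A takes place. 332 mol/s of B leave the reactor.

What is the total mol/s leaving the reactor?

For B: n = n₀ − 2ξ → 332 = 457.4 − 2ξ, giving ξ = 62.7 mol/s.
Outlet amounts (n = n₀ + ν ξ):
  B: 457.4 − 2(62.7) = 332
  A: 0 + 1(62.7) = 62.7
Total out = 332 + 62.7 = 394.7 mol/s.

395 mol/s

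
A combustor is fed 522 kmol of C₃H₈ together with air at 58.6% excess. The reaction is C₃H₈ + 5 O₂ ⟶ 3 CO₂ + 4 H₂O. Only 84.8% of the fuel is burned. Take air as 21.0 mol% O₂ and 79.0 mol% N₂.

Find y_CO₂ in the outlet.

Stoichiometric O₂ = 5 × 522 = 2610 kmol; O₂ fed = 2610 × 1.586 = 4139 kmol.
N₂ fed = 4139 × 79/21 = 15570 kmol.
Fuel reacted = 0.848 × 522 → ξ = 442.7 kmol.
Outlet (n = n₀ + ν ξ):
  C₃H₈: 522 − 1(442.7) = 79.34
  O₂: 4139 − 5(442.7) = 1926
  N₂: 15570 (inert)
  CO₂: 0 + 3(442.7) = 1328
  H₂O: 0 + 4(442.7) = 1771
Total out = 20680 kmol; y_CO₂ = 1328 / 20680 = 0.06423.

0.0642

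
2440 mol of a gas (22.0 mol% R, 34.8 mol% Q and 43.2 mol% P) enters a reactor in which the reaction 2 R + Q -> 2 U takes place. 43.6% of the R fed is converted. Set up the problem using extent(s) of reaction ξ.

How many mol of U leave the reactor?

R reacted = 0.436 × 536.8 = 234 mol; ν_R = −2, so ξ = 234/2 = 117 mol.
Outlet amounts (n = n₀ + ν ξ):
  R: 536.8 − 2(117) = 302.8
  Q: 849.1 − 1(117) = 732.1
  U: 0 + 2(117) = 234
  P: 1054 (inert)

234 mol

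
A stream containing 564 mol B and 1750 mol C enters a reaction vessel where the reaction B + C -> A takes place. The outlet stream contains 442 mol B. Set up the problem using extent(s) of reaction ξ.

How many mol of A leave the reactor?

For B: n = n₀ − 1ξ → 442 = 564 − 1ξ, giving ξ = 122 mol.
Outlet amounts (n = n₀ + ν ξ):
  B: 564 − 1(122) = 442
  C: 1750 − 1(122) = 1628
  A: 0 + 1(122) = 122

122 mol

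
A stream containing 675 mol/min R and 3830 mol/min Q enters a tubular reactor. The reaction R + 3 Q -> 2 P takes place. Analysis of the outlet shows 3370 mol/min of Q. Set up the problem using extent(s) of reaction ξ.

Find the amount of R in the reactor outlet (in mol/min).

522 mol/min

For Q: n = n₀ − 3ξ → 3370 = 3830 − 3ξ, giving ξ = 153.3 mol/min.
Outlet amounts (n = n₀ + ν ξ):
  R: 675 − 1(153.3) = 521.7
  Q: 3830 − 3(153.3) = 3370
  P: 0 + 2(153.3) = 306.7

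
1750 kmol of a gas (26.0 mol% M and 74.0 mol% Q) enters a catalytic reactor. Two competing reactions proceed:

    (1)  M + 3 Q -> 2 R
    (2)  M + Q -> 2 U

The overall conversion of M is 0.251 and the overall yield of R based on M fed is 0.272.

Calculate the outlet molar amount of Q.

1060 kmol

Yield of R: 2ξ₁ / 455 = 0.272 → ξ₁ = 61.88 kmol.
Conversion of M: 1ξ₁ + 1ξ₂ = 0.251 × 455 = 114.2 → ξ₂ = 52.32 kmol.
Outlet amounts (n = n₀ + Σ ν·ξ):
  M: 455 − 1(61.88) − 1(52.32) = 340.8
  Q: 1295 − 3(61.88) − 1(52.32) = 1057
  R: 0 + 2(61.88) = 123.8
  U: 0 + 2(52.32) = 104.6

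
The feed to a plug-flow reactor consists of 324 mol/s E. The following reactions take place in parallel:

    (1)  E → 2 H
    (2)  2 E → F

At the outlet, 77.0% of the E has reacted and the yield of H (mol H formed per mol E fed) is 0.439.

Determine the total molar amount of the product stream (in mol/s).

Yield of H: 2ξ₁ / 324 = 0.439 → ξ₁ = 71.12 mol/s.
Conversion of E: 1ξ₁ + 2ξ₂ = 0.77 × 324 = 249.5 → ξ₂ = 89.18 mol/s.
Outlet amounts (n = n₀ + Σ ν·ξ):
  E: 324 − 1(71.12) − 2(89.18) = 74.52
  H: 0 + 2(71.12) = 142.2
  F: 0 + 1(89.18) = 89.18
Total out = 74.52 + 142.2 + 89.18 = 305.9 mol/s.

306 mol/s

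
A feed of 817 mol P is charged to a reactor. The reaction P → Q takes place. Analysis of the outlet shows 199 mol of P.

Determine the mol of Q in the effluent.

For P: n = n₀ − 1ξ → 199 = 817 − 1ξ, giving ξ = 618 mol.
Outlet amounts (n = n₀ + ν ξ):
  P: 817 − 1(618) = 199
  Q: 0 + 1(618) = 618

618 mol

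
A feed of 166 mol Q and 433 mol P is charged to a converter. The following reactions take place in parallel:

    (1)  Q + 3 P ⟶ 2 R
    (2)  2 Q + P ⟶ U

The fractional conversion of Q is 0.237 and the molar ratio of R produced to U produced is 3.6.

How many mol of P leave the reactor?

Conversion of Q: Q consumed = 0.237 × 166 = 39.34 mol = 1ξ₁ + 2ξ₂.
Selectivity: 2ξ₁ / (1ξ₂) = 3.6 → ξ₁ = 1.8 ξ₂.
Substitute: (1·1.8 + 2) ξ₂ = 39.34 → ξ₂ = 10.35 mol, ξ₁ = 18.64 mol.
Outlet amounts (n = n₀ + Σ ν·ξ):
  Q: 166 − 1(18.64) − 2(10.35) = 126.7
  P: 433 − 3(18.64) − 1(10.35) = 366.7
  R: 0 + 2(18.64) = 37.27
  U: 0 + 1(10.35) = 10.35

367 mol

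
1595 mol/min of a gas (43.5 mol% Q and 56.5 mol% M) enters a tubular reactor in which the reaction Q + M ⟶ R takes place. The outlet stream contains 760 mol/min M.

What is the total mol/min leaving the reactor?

For M: n = n₀ − 1ξ → 760 = 901.2 − 1ξ, giving ξ = 141.2 mol/min.
Outlet amounts (n = n₀ + ν ξ):
  Q: 693.8 − 1(141.2) = 552.7
  M: 901.2 − 1(141.2) = 760
  R: 0 + 1(141.2) = 141.2
Total out = 552.7 + 760 + 141.2 = 1454 mol/min.

1450 mol/min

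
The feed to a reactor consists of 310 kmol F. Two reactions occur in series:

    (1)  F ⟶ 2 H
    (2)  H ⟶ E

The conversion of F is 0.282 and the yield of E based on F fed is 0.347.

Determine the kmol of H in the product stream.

Conversion of F: F consumed = 1ξ₁ = 0.282 × 310 → ξ₁ = 87.42 kmol.
Yield of E: 1ξ₂ / 310 = 0.347 → ξ₂ = 107.6 kmol.
Outlet amounts (n = n₀ + Σ ν·ξ):
  F: 310 − 1(87.42) = 222.6
  H: 0 + 2(87.42) − 1(107.6) = 67.27
  E: 0 + 1(107.6) = 107.6

67.3 kmol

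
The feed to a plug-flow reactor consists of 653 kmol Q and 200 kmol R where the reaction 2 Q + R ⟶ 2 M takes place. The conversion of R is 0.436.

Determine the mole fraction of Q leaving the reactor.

0.625

R reacted = 0.436 × 200 = 87.2 kmol; ν_R = −1, so ξ = 87.2/1 = 87.2 kmol.
Outlet amounts (n = n₀ + ν ξ):
  Q: 653 − 2(87.2) = 478.6
  R: 200 − 1(87.2) = 112.8
  M: 0 + 2(87.2) = 174.4
Total out = 765.8 kmol; y_Q = 478.6 / 765.8 = 0.625.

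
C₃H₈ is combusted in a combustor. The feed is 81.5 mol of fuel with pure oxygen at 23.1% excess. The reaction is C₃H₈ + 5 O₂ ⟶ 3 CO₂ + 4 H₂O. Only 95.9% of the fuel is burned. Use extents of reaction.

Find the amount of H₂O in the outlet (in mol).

313 mol

Stoichiometric O₂ = 5 × 81.5 = 407.5 mol; O₂ fed = 407.5 × 1.231 = 501.6 mol.
Fuel reacted = 0.959 × 81.5 → ξ = 78.16 mol.
Outlet (n = n₀ + ν ξ):
  C₃H₈: 81.5 − 1(78.16) = 3.341
  O₂: 501.6 − 5(78.16) = 110.8
  CO₂: 0 + 3(78.16) = 234.5
  H₂O: 0 + 4(78.16) = 312.6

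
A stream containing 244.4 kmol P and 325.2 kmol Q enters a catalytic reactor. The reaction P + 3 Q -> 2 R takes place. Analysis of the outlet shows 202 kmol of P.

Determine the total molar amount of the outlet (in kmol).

For P: n = n₀ − 1ξ → 202 = 244.4 − 1ξ, giving ξ = 42.4 kmol.
Outlet amounts (n = n₀ + ν ξ):
  P: 244.4 − 1(42.4) = 202
  Q: 325.2 − 3(42.4) = 198
  R: 0 + 2(42.4) = 84.8
Total out = 202 + 198 + 84.8 = 484.8 kmol.

485 kmol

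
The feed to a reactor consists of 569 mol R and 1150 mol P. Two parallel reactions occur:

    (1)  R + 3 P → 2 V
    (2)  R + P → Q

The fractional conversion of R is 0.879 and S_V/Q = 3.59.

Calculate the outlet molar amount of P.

7.44 mol

Conversion of R: R consumed = 0.879 × 569 = 500.2 mol = 1ξ₁ + 1ξ₂.
Selectivity: 2ξ₁ / (1ξ₂) = 3.59 → ξ₁ = 1.795 ξ₂.
Substitute: (1·1.795 + 1) ξ₂ = 500.2 → ξ₂ = 178.9 mol, ξ₁ = 321.2 mol.
Outlet amounts (n = n₀ + Σ ν·ξ):
  R: 569 − 1(321.2) − 1(178.9) = 68.85
  P: 1150 − 3(321.2) − 1(178.9) = 7.437
  V: 0 + 2(321.2) = 642.4
  Q: 0 + 1(178.9) = 178.9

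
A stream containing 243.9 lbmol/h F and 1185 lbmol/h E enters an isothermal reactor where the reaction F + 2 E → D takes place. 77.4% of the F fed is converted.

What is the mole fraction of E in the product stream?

0.768

F reacted = 0.774 × 243.9 = 188.8 lbmol/h; ν_F = −1, so ξ = 188.8/1 = 188.8 lbmol/h.
Outlet amounts (n = n₀ + ν ξ):
  F: 243.9 − 1(188.8) = 55.12
  E: 1185 − 2(188.8) = 807.4
  D: 0 + 1(188.8) = 188.8
Total out = 1051 lbmol/h; y_E = 807.4 / 1051 = 0.768.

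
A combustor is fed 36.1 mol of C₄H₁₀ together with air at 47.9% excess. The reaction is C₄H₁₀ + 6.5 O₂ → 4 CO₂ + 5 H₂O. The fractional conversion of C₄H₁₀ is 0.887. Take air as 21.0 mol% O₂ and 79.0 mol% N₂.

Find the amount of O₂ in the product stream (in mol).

139 mol

Stoichiometric O₂ = 6.5 × 36.1 = 234.7 mol; O₂ fed = 234.7 × 1.479 = 347 mol.
N₂ fed = 347 × 79/21 = 1306 mol.
Fuel reacted = 0.887 × 36.1 → ξ = 32.02 mol.
Outlet (n = n₀ + ν ξ):
  C₄H₁₀: 36.1 − 1(32.02) = 4.079
  O₂: 347 − 6.5(32.02) = 138.9
  N₂: 1306 (inert)
  CO₂: 0 + 4(32.02) = 128.1
  H₂O: 0 + 5(32.02) = 160.1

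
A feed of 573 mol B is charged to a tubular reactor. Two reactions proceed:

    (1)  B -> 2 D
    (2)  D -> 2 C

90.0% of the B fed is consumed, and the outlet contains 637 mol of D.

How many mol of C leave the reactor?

Conversion of B: B consumed = 1ξ₁ = 0.9 × 573 → ξ₁ = 515.7 mol.
D balance: n_D = 0 + 2ξ₁ − 1ξ₂ = 637 → ξ₂ = (2·515.7 − 637)/1 = 394.4 mol.
Outlet amounts (n = n₀ + Σ ν·ξ):
  B: 573 − 1(515.7) = 57.3
  D: 0 + 2(515.7) − 1(394.4) = 637
  C: 0 + 2(394.4) = 788.8

789 mol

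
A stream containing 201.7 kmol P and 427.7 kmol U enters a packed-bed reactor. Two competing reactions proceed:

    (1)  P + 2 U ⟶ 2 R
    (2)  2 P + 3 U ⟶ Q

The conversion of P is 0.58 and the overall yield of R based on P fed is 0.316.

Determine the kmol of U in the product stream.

Yield of R: 2ξ₁ / 201.7 = 0.316 → ξ₁ = 31.87 kmol.
Conversion of P: 1ξ₁ + 2ξ₂ = 0.58 × 201.7 = 117 → ξ₂ = 42.56 kmol.
Outlet amounts (n = n₀ + Σ ν·ξ):
  P: 201.7 − 1(31.87) − 2(42.56) = 84.71
  U: 427.7 − 2(31.87) − 3(42.56) = 236.3
  R: 0 + 2(31.87) = 63.74
  Q: 0 + 1(42.56) = 42.56

236 kmol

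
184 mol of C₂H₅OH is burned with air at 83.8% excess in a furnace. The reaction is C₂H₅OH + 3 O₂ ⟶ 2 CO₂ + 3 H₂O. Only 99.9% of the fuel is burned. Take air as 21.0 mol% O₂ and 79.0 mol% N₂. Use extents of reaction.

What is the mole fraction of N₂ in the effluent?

0.734

Stoichiometric O₂ = 3 × 184 = 552 mol; O₂ fed = 552 × 1.838 = 1015 mol.
N₂ fed = 1015 × 79/21 = 3817 mol.
Fuel reacted = 0.999 × 184 → ξ = 183.8 mol.
Outlet (n = n₀ + ν ξ):
  C₂H₅OH: 184 − 1(183.8) = 0.184
  O₂: 1015 − 3(183.8) = 463.1
  N₂: 3817 (inert)
  CO₂: 0 + 2(183.8) = 367.6
  H₂O: 0 + 3(183.8) = 551.4
Total out = 5199 mol; y_N₂ = 3817 / 5199 = 0.7341.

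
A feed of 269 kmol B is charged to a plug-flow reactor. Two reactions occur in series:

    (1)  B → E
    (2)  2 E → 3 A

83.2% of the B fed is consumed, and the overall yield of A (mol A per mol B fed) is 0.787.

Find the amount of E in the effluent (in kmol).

Conversion of B: B consumed = 1ξ₁ = 0.832 × 269 → ξ₁ = 223.8 kmol.
Yield of A: 3ξ₂ / 269 = 0.787 → ξ₂ = 70.57 kmol.
Outlet amounts (n = n₀ + Σ ν·ξ):
  B: 269 − 1(223.8) = 45.19
  E: 0 + 1(223.8) − 2(70.57) = 82.67
  A: 0 + 3(70.57) = 211.7

82.7 kmol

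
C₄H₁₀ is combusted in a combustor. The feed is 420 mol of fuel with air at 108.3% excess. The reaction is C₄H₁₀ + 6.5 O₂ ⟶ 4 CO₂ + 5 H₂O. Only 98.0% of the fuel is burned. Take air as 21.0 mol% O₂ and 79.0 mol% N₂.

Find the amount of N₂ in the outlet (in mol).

Stoichiometric O₂ = 6.5 × 420 = 2730 mol; O₂ fed = 2730 × 2.083 = 5687 mol.
N₂ fed = 5687 × 79/21 = 21390 mol.
Fuel reacted = 0.98 × 420 → ξ = 411.6 mol.
Outlet (n = n₀ + ν ξ):
  C₄H₁₀: 420 − 1(411.6) = 8.4
  O₂: 5687 − 6.5(411.6) = 3011
  N₂: 21390 (inert)
  CO₂: 0 + 4(411.6) = 1646
  H₂O: 0 + 5(411.6) = 2058

21400 mol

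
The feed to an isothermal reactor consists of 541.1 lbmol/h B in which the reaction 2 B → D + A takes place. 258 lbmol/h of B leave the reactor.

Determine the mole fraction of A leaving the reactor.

0.262

For B: n = n₀ − 2ξ → 258 = 541.1 − 2ξ, giving ξ = 141.6 lbmol/h.
Outlet amounts (n = n₀ + ν ξ):
  B: 541.1 − 2(141.6) = 258
  D: 0 + 1(141.6) = 141.6
  A: 0 + 1(141.6) = 141.6
Total out = 541.1 lbmol/h; y_A = 141.6 / 541.1 = 0.2616.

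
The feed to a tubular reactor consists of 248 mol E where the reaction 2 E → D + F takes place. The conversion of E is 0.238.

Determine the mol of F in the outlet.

29.5 mol

E reacted = 0.238 × 248 = 59.02 mol; ν_E = −2, so ξ = 59.02/2 = 29.51 mol.
Outlet amounts (n = n₀ + ν ξ):
  E: 248 − 2(29.51) = 189
  D: 0 + 1(29.51) = 29.51
  F: 0 + 1(29.51) = 29.51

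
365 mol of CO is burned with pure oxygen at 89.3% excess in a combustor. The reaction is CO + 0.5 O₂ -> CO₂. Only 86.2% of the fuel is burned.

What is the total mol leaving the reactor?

Stoichiometric O₂ = 0.5 × 365 = 182.5 mol; O₂ fed = 182.5 × 1.893 = 345.5 mol.
Fuel reacted = 0.862 × 365 → ξ = 314.6 mol.
Outlet (n = n₀ + ν ξ):
  CO: 365 − 1(314.6) = 50.37
  O₂: 345.5 − 0.5(314.6) = 188.2
  CO₂: 0 + 1(314.6) = 314.6
Total out = 50.37 + 188.2 + 314.6 = 553.2 mol.

553 mol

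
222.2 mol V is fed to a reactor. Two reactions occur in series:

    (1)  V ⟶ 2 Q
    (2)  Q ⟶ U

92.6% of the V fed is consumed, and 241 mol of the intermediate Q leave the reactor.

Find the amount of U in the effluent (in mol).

171 mol

Conversion of V: V consumed = 1ξ₁ = 0.926 × 222.2 → ξ₁ = 205.8 mol.
Q balance: n_Q = 0 + 2ξ₁ − 1ξ₂ = 241 → ξ₂ = (2·205.8 − 241)/1 = 170.5 mol.
Outlet amounts (n = n₀ + Σ ν·ξ):
  V: 222.2 − 1(205.8) = 16.44
  Q: 0 + 2(205.8) − 1(170.5) = 241
  U: 0 + 1(170.5) = 170.5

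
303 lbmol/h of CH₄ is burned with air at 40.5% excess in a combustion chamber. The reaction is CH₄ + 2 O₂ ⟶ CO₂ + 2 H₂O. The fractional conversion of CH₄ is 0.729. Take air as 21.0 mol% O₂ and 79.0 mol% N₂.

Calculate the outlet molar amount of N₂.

Stoichiometric O₂ = 2 × 303 = 606 lbmol/h; O₂ fed = 606 × 1.405 = 851.4 lbmol/h.
N₂ fed = 851.4 × 79/21 = 3203 lbmol/h.
Fuel reacted = 0.729 × 303 → ξ = 220.9 lbmol/h.
Outlet (n = n₀ + ν ξ):
  CH₄: 303 − 1(220.9) = 82.11
  O₂: 851.4 − 2(220.9) = 409.7
  N₂: 3203 (inert)
  CO₂: 0 + 1(220.9) = 220.9
  H₂O: 0 + 2(220.9) = 441.8

3200 lbmol/h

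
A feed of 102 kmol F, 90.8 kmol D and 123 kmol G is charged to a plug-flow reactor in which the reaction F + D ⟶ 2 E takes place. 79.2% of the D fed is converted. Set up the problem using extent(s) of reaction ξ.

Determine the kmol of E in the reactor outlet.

144 kmol

D reacted = 0.792 × 90.8 = 71.91 kmol; ν_D = −1, so ξ = 71.91/1 = 71.91 kmol.
Outlet amounts (n = n₀ + ν ξ):
  F: 102 − 1(71.91) = 30.09
  D: 90.8 − 1(71.91) = 18.89
  E: 0 + 2(71.91) = 143.8
  G: 123 (inert)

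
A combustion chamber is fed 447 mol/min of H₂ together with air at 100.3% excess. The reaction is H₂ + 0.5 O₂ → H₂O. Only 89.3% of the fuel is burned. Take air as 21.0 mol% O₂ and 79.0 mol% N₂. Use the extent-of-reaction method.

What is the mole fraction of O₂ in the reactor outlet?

Stoichiometric O₂ = 0.5 × 447 = 223.5 mol/min; O₂ fed = 223.5 × 2.003 = 447.7 mol/min.
N₂ fed = 447.7 × 79/21 = 1684 mol/min.
Fuel reacted = 0.893 × 447 → ξ = 399.2 mol/min.
Outlet (n = n₀ + ν ξ):
  H₂: 447 − 1(399.2) = 47.83
  O₂: 447.7 − 0.5(399.2) = 248.1
  N₂: 1684 (inert)
  H₂O: 0 + 1(399.2) = 399.2
Total out = 2379 mol/min; y_O₂ = 248.1 / 2379 = 0.1043.

0.104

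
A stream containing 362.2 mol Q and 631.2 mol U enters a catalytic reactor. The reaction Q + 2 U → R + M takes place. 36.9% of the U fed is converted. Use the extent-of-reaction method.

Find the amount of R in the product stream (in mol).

U reacted = 0.369 × 631.2 = 232.9 mol; ν_U = −2, so ξ = 232.9/2 = 116.5 mol.
Outlet amounts (n = n₀ + ν ξ):
  Q: 362.2 − 1(116.5) = 245.7
  U: 631.2 − 2(116.5) = 398.3
  R: 0 + 1(116.5) = 116.5
  M: 0 + 1(116.5) = 116.5

116 mol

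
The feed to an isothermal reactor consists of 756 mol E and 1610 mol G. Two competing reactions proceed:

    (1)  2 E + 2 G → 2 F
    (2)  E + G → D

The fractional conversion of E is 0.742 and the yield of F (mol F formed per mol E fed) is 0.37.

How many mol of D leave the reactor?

Yield of F: 2ξ₁ / 756 = 0.37 → ξ₁ = 139.9 mol.
Conversion of E: 2ξ₁ + 1ξ₂ = 0.742 × 756 = 561 → ξ₂ = 281.2 mol.
Outlet amounts (n = n₀ + Σ ν·ξ):
  E: 756 − 2(139.9) − 1(281.2) = 195
  G: 1610 − 2(139.9) − 1(281.2) = 1049
  F: 0 + 2(139.9) = 279.7
  D: 0 + 1(281.2) = 281.2

281 mol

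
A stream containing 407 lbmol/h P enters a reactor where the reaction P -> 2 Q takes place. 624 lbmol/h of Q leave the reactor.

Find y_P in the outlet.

For Q: n = n₀ + 2ξ → 624 = 0 + 2ξ, giving ξ = 312 lbmol/h.
Outlet amounts (n = n₀ + ν ξ):
  P: 407 − 1(312) = 95
  Q: 0 + 2(312) = 624
Total out = 719 lbmol/h; y_P = 95 / 719 = 0.1321.

0.132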